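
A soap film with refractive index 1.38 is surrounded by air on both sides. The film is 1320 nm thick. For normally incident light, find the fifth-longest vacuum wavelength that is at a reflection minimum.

729 nm

Top surface (1.0 → 1.38): reflection off a higher-index medium gives a half-wave phase shift.
Ray reflecting at the bottom interface goes from n = 1.38 toward n = 1.0: no phase shift.
Net: one phase inversion between the two reflected rays.
With one net inversion, destructive interference in reflection requires 2 n t = m λ.
λ = 2 n t / m. The fifth-longest wavelength is m = 5: λ = 2 × 1.38 × 1320 / 5.00 = 729 nm.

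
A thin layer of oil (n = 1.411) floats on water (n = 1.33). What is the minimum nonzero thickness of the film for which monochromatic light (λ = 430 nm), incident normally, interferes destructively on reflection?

152 nm

At the upper boundary (n = 1.0 to n = 1.411) the reflected ray undergoes a half-wave phase shift.
Bottom surface (1.411 → 1.33): reflection off a lower-index medium gives no phase shift.
Net: one phase inversion between the two reflected rays.
With one net inversion, destructive interference in reflection requires 2 n t = m λ.
Minimum nonzero at m = 1: t = λ / (2 n) = 430 / (2 × 1.411) = 152 nm.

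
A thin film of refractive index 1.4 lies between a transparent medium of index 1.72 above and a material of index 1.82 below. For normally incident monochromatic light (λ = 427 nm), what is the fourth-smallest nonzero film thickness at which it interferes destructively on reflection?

610 nm

Top surface (1.72 → 1.4): reflection off a lower-index medium gives no phase shift.
Bottom surface (1.4 → 1.82): reflection off a higher-index medium gives a half-wave phase shift.
The two reflections differ by half a wavelength.
With one net inversion, destructive interference in reflection requires 2 n t = m λ.
The fourth-smallest nonzero thickness corresponds to m = 4: t = m λ / (2 n) = 4.00 × 427 / (2 × 1.4) = 610 nm.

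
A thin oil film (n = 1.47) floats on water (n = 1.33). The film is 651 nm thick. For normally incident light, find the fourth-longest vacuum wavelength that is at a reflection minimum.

At the upper boundary (n = 1.0 to n = 1.47) the reflected ray undergoes a half-wave phase shift.
Ray reflecting at the bottom interface goes from n = 1.47 toward n = 1.33: no phase shift.
Net: one phase inversion between the two reflected rays.
For dark reflection here: 2 n t = m λ.
λ = 2 n t / m. The fourth-longest wavelength is m = 4: λ = 2 × 1.47 × 651 / 4.00 = 478 nm.

478 nm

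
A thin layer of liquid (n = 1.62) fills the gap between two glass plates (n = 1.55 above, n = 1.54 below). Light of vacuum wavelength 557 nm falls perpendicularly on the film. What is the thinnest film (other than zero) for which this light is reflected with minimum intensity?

172 nm

Ray reflecting at the top interface goes from n = 1.55 toward n = 1.62: a half-wave phase shift.
Bottom surface (1.62 → 1.54): reflection off a lower-index medium gives no phase shift.
Net: one phase inversion between the two reflected rays.
For minimum reflection here: 2 n t = m λ.
Minimum nonzero at m = 1: t = λ / (2 n) = 557 / (2 × 1.62) = 172 nm.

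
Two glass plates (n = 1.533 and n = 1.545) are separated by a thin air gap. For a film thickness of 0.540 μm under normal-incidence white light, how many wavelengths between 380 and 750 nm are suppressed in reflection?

At the upper boundary (n = 1.533 to n = 1.0) the reflected ray undergoes no phase shift.
Bottom surface (1.0 → 1.545): reflection off a higher-index medium gives a half-wave phase shift.
The two reflections differ by half a wavelength.
So the condition for destructive reflection is 2 n t = m λ.
λ = 2 n t / m = 1080 / m nm.
m=1: 1080 nm (IR); m=2: 540 nm (visible); m=3: 360 nm (UV).

1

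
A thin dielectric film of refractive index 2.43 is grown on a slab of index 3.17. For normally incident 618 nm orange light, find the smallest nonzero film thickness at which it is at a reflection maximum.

127 nm

At the upper boundary (n = 1.0 to n = 2.43) the reflected ray undergoes a half-wave phase shift.
Bottom surface (2.43 → 3.17): reflection off a higher-index medium gives a half-wave phase shift.
Net: no relative phase inversion (both shifts match).
For maximum reflection here: 2 n t = m λ.
Minimum nonzero at m = 1: t = λ / (2 n) = 618 / (2 × 2.43) = 127 nm.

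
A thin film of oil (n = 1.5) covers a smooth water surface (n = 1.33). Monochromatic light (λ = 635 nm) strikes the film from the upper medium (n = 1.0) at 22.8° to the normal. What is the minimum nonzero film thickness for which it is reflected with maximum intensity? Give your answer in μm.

Ray reflecting at the top interface goes from n = 1.0 toward n = 1.5: a half-wave phase shift.
At the lower boundary (n = 1.5 to n = 1.33) the reflected ray undergoes no phase shift.
Exactly one π shift → a net half-wave offset.
With one net inversion, constructive interference in reflection requires 2 n t cos θ_r = (m + ½) λ.
Snell's law: 1.0 sin 22.8° = 1.5 sin θ_r → sin θ_r = 0.258, cos θ_r = 0.966.
Minimum at m = 0: t = λ / (4 n cos θ_r) = 635 / (4 × 1.5 × 0.966) = 110 nm.

0.110 μm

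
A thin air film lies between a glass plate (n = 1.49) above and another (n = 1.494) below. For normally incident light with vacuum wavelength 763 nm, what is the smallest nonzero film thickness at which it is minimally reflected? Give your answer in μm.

Top surface (1.49 → 1.0): reflection off a lower-index medium gives no phase shift.
At the lower boundary (n = 1.0 to n = 1.494) the reflected ray undergoes a half-wave phase shift.
The two reflections differ by half a wavelength.
So the condition for destructive reflection is 2 n t = m λ.
The smallest nonzero thickness corresponds to m = 1: t = m λ / (2 n) = 1.00 × 763 / (2 × 1.0) = 382 nm.

0.382 μm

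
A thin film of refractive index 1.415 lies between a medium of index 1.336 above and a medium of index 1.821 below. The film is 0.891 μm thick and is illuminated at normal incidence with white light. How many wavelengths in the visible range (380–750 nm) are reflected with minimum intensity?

Ray reflecting at the top interface goes from n = 1.336 toward n = 1.415: a half-wave phase shift.
At the lower boundary (n = 1.415 to n = 1.821) the reflected ray undergoes a half-wave phase shift.
Zero or two π shifts → no net half-wave offset.
So the condition for destructive reflection is 2 n t = (m + ½) λ.
λ = 2 n t / (m + ½) = 2522 / (m + ½) nm.
m=2: 1009 nm (IR); m=3: 720 nm (visible); m=4: 560 nm (visible); m=5: 458 nm (visible); m=6: 388 nm (visible); m=7: 336 nm (UV).

4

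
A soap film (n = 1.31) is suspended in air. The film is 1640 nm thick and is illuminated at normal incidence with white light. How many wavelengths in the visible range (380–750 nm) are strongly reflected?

At the upper boundary (n = 1.0 to n = 1.31) the reflected ray undergoes a half-wave phase shift.
At the lower boundary (n = 1.31 to n = 1.0) the reflected ray undergoes no phase shift.
Exactly one π shift → a net half-wave offset.
For maximum reflection here: 2 n t = (m + ½) λ.
λ = 2 n t / (m + ½) = 4297 / (m + ½) nm.
m=5: 781 nm (IR); m=6: 661 nm (visible); m=7: 573 nm (visible); m=8: 506 nm (visible); m=9: 452 nm (visible); m=10: 409 nm (visible); m=11: 374 nm (UV).

5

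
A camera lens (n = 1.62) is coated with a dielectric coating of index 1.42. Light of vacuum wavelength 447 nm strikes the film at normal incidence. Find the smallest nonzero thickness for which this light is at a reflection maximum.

Ray reflecting at the top interface goes from n = 1.0 toward n = 1.42: a half-wave phase shift.
At the lower boundary (n = 1.42 to n = 1.62) the reflected ray undergoes a half-wave phase shift.
Zero or two π shifts → no net half-wave offset.
So the condition for constructive reflection is 2 n t = m λ.
The smallest nonzero thickness corresponds to m = 1: t = m λ / (2 n) = 1.00 × 447 / (2 × 1.42) = 157 nm.

157 nm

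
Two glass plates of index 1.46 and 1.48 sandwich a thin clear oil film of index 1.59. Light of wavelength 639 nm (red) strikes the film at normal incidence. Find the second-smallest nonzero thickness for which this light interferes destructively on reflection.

At the upper boundary (n = 1.46 to n = 1.59) the reflected ray undergoes a half-wave phase shift.
At the lower boundary (n = 1.59 to n = 1.48) the reflected ray undergoes no phase shift.
Net: one phase inversion between the two reflected rays.
So the condition for destructive reflection is 2 n t = m λ.
The second-smallest nonzero thickness corresponds to m = 2: t = m λ / (2 n) = 2.00 × 639 / (2 × 1.59) = 402 nm.

402 nm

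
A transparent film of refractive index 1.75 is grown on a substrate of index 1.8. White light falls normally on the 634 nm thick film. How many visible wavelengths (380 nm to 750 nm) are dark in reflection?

Top surface (1.0 → 1.75): reflection off a higher-index medium gives a half-wave phase shift.
Ray reflecting at the bottom interface goes from n = 1.75 toward n = 1.8: a half-wave phase shift.
The two reflections carry the same phase change, so no net offset.
So the condition for destructive reflection is 2 n t = (m + ½) λ.
λ = 2 n t / (m + ½) = 2219 / (m + ½) nm.
m=2: 888 nm (IR); m=3: 634 nm (visible); m=4: 493 nm (visible); m=5: 403 nm (visible); m=6: 341 nm (UV).

3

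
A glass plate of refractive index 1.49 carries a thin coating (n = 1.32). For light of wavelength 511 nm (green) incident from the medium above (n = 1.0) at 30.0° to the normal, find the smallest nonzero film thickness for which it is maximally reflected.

Top surface (1.0 → 1.32): reflection off a higher-index medium gives a half-wave phase shift.
Bottom surface (1.32 → 1.49): reflection off a higher-index medium gives a half-wave phase shift.
The two reflections carry the same phase change, so no net offset.
So the condition for constructive reflection is 2 n t cos θ_r = m λ.
Snell's law: 1.0 sin 30.0° = 1.32 sin θ_r → sin θ_r = 0.379, cos θ_r = 0.925.
Minimum nonzero at m = 1: t = λ / (2 n cos θ_r) = 511 / (2 × 1.32 × 0.925) = 209 nm.

209 nm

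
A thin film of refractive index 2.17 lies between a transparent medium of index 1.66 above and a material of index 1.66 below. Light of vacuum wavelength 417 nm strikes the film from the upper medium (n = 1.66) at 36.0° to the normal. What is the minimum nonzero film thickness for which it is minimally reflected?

Ray reflecting at the top interface goes from n = 1.66 toward n = 2.17: a half-wave phase shift.
Ray reflecting at the bottom interface goes from n = 2.17 toward n = 1.66: no phase shift.
The two reflections differ by half a wavelength.
With one net inversion, destructive interference in reflection requires 2 n t cos θ_r = m λ.
Snell's law: 1.66 sin 36.0° = 2.17 sin θ_r → sin θ_r = 0.450, cos θ_r = 0.893.
Minimum nonzero at m = 1: t = λ / (2 n cos θ_r) = 417 / (2 × 2.17 × 0.893) = 108 nm.

108 nm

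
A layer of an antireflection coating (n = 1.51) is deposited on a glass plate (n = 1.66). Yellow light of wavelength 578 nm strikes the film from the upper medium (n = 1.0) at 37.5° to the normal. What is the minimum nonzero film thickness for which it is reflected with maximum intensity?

At the upper boundary (n = 1.0 to n = 1.51) the reflected ray undergoes a half-wave phase shift.
Bottom surface (1.51 → 1.66): reflection off a higher-index medium gives a half-wave phase shift.
Zero or two π shifts → no net half-wave offset.
So the condition for constructive reflection is 2 n t cos θ_r = m λ.
Snell's law: 1.0 sin 37.5° = 1.51 sin θ_r → sin θ_r = 0.403, cos θ_r = 0.915.
Minimum nonzero at m = 1: t = λ / (2 n cos θ_r) = 578 / (2 × 1.51 × 0.915) = 209 nm.

209 nm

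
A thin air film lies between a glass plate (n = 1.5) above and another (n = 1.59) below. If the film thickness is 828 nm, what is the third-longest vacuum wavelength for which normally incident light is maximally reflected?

662 nm

Top surface (1.5 → 1.0): reflection off a lower-index medium gives no phase shift.
At the lower boundary (n = 1.0 to n = 1.59) the reflected ray undergoes a half-wave phase shift.
Net: one phase inversion between the two reflected rays.
For bright reflection here: 2 n t = (m + ½) λ.
λ = 2 n t / (m + ½). The third-longest wavelength is m = 2: λ = 2 × 1.0 × 828 / 2.50 = 662 nm.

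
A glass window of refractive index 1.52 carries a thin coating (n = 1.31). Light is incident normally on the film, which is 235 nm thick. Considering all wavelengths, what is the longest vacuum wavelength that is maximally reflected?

616 nm

Ray reflecting at the top interface goes from n = 1.0 toward n = 1.31: a half-wave phase shift.
Bottom surface (1.31 → 1.52): reflection off a higher-index medium gives a half-wave phase shift.
The two reflections carry the same phase change, so no net offset.
For bright reflection here: 2 n t = m λ.
λ = 2 n t / m. The longest wavelength is m = 1: λ = 2 × 1.31 × 235 / 1.00 = 616 nm.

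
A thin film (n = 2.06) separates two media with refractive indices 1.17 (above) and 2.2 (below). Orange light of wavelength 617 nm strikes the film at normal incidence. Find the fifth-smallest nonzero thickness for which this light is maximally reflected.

749 nm

Ray reflecting at the top interface goes from n = 1.17 toward n = 2.06: a half-wave phase shift.
Ray reflecting at the bottom interface goes from n = 2.06 toward n = 2.2: a half-wave phase shift.
Net: no relative phase inversion (both shifts match).
With no net inversion, constructive interference in reflection requires 2 n t = m λ.
The fifth-smallest nonzero thickness corresponds to m = 5: t = m λ / (2 n) = 5.00 × 617 / (2 × 2.06) = 749 nm.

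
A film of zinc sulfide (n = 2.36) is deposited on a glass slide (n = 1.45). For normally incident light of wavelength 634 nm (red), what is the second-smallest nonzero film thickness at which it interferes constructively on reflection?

Top surface (1.0 → 2.36): reflection off a higher-index medium gives a half-wave phase shift.
Bottom surface (2.36 → 1.45): reflection off a lower-index medium gives no phase shift.
Net: one phase inversion between the two reflected rays.
For bright reflection here: 2 n t = (m + ½) λ.
The second-smallest nonzero thickness corresponds to m = 1: t = (m + ½) λ / (2 n) = 1.50 × 634 / (2 × 2.36) = 201 nm.

201 nm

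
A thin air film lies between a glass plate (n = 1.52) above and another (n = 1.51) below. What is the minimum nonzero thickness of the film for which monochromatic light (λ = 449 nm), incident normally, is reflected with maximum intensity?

112 nm

At the upper boundary (n = 1.52 to n = 1.0) the reflected ray undergoes no phase shift.
Bottom surface (1.0 → 1.51): reflection off a higher-index medium gives a half-wave phase shift.
Net: one phase inversion between the two reflected rays.
With one net inversion, constructive interference in reflection requires 2 n t = (m + ½) λ.
Minimum at m = 0: t = λ / (4 n) = 449 / (4 × 1.0) = 112 nm.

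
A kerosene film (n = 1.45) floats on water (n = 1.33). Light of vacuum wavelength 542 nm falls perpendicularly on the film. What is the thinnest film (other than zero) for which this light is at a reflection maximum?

Ray reflecting at the top interface goes from n = 1.0 toward n = 1.45: a half-wave phase shift.
Ray reflecting at the bottom interface goes from n = 1.45 toward n = 1.33: no phase shift.
Net: one phase inversion between the two reflected rays.
With one net inversion, constructive interference in reflection requires 2 n t = (m + ½) λ.
Minimum at m = 0: t = λ / (4 n) = 542 / (4 × 1.45) = 93.4 nm.

93.4 nm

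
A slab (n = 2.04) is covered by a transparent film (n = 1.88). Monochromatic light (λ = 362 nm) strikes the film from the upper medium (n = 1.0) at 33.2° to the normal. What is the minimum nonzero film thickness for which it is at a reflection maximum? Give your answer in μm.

0.101 μm

Top surface (1.0 → 1.88): reflection off a higher-index medium gives a half-wave phase shift.
Bottom surface (1.88 → 2.04): reflection off a higher-index medium gives a half-wave phase shift.
Zero or two π shifts → no net half-wave offset.
For strong reflection here: 2 n t cos θ_r = m λ.
Snell's law: 1.0 sin 33.2° = 1.88 sin θ_r → sin θ_r = 0.291, cos θ_r = 0.957.
Minimum nonzero at m = 1: t = λ / (2 n cos θ_r) = 362 / (2 × 1.88 × 0.957) = 101 nm.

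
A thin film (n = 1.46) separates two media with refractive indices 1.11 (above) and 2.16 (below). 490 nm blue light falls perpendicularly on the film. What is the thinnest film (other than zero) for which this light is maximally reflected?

Top surface (1.11 → 1.46): reflection off a higher-index medium gives a half-wave phase shift.
Ray reflecting at the bottom interface goes from n = 1.46 toward n = 2.16: a half-wave phase shift.
The two reflections carry the same phase change, so no net offset.
With no net inversion, constructive interference in reflection requires 2 n t = m λ.
Minimum nonzero at m = 1: t = λ / (2 n) = 490 / (2 × 1.46) = 168 nm.

168 nm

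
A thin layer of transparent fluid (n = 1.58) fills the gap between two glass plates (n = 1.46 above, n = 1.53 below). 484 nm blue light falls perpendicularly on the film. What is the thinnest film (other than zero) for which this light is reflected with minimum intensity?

153 nm

At the upper boundary (n = 1.46 to n = 1.58) the reflected ray undergoes a half-wave phase shift.
At the lower boundary (n = 1.58 to n = 1.53) the reflected ray undergoes no phase shift.
Net: one phase inversion between the two reflected rays.
With one net inversion, destructive interference in reflection requires 2 n t = m λ.
Minimum nonzero at m = 1: t = λ / (2 n) = 484 / (2 × 1.58) = 153 nm.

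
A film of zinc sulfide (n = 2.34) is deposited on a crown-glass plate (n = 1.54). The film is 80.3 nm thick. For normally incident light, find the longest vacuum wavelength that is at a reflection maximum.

Top surface (1.0 → 2.34): reflection off a higher-index medium gives a half-wave phase shift.
Bottom surface (2.34 → 1.54): reflection off a lower-index medium gives no phase shift.
Exactly one π shift → a net half-wave offset.
With one net inversion, constructive interference in reflection requires 2 n t = (m + ½) λ.
λ = 2 n t / (m + ½). The longest wavelength is m = 0: λ = 2 × 2.34 × 80.3 / 0.500 = 752 nm.

752 nm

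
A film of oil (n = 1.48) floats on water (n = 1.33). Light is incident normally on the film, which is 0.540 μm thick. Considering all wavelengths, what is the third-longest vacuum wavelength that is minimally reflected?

533 nm

At the upper boundary (n = 1.0 to n = 1.48) the reflected ray undergoes a half-wave phase shift.
Bottom surface (1.48 → 1.33): reflection off a lower-index medium gives no phase shift.
The two reflections differ by half a wavelength.
For weak reflection here: 2 n t = m λ.
λ = 2 n t / m. The third-longest wavelength is m = 3: λ = 2 × 1.48 × 540 / 3.00 = 533 nm.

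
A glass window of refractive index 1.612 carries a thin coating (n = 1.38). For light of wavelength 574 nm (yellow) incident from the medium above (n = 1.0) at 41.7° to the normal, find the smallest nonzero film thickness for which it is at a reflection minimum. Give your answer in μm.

0.119 μm

Ray reflecting at the top interface goes from n = 1.0 toward n = 1.38: a half-wave phase shift.
Ray reflecting at the bottom interface goes from n = 1.38 toward n = 1.612: a half-wave phase shift.
The two reflections carry the same phase change, so no net offset.
So the condition for destructive reflection is 2 n t cos θ_r = (m + ½) λ.
Snell's law: 1.0 sin 41.7° = 1.38 sin θ_r → sin θ_r = 0.482, cos θ_r = 0.876.
Minimum at m = 0: t = λ / (4 n cos θ_r) = 574 / (4 × 1.38 × 0.876) = 119 nm.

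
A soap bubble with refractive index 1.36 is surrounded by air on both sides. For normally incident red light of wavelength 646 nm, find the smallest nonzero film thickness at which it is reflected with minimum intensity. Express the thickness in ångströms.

2375 Å

Top surface (1.0 → 1.36): reflection off a higher-index medium gives a half-wave phase shift.
Ray reflecting at the bottom interface goes from n = 1.36 toward n = 1.0: no phase shift.
Exactly one π shift → a net half-wave offset.
So the condition for destructive reflection is 2 n t = m λ.
Minimum nonzero at m = 1: t = λ / (2 n) = 646 / (2 × 1.36) = 238 nm.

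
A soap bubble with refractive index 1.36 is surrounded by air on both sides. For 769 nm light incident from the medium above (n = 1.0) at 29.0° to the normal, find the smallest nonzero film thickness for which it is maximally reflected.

Ray reflecting at the top interface goes from n = 1.0 toward n = 1.36: a half-wave phase shift.
At the lower boundary (n = 1.36 to n = 1.0) the reflected ray undergoes no phase shift.
The two reflections differ by half a wavelength.
So the condition for constructive reflection is 2 n t cos θ_r = (m + ½) λ.
Snell's law: 1.0 sin 29.0° = 1.36 sin θ_r → sin θ_r = 0.356, cos θ_r = 0.934.
Minimum at m = 0: t = λ / (4 n cos θ_r) = 769 / (4 × 1.36 × 0.934) = 151 nm.

151 nm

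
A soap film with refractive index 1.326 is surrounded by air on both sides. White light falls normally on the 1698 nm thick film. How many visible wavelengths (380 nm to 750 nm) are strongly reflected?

Ray reflecting at the top interface goes from n = 1.0 toward n = 1.326: a half-wave phase shift.
Bottom surface (1.326 → 1.0): reflection off a lower-index medium gives no phase shift.
The two reflections differ by half a wavelength.
For maximum reflection here: 2 n t = (m + ½) λ.
λ = 2 n t / (m + ½) = 4503 / (m + ½) nm.
m=5: 819 nm (IR); m=6: 693 nm (visible); m=7: 600 nm (visible); m=8: 530 nm (visible); m=9: 474 nm (visible); m=10: 429 nm (visible); m=11: 392 nm (visible); m=12: 360 nm (UV).

6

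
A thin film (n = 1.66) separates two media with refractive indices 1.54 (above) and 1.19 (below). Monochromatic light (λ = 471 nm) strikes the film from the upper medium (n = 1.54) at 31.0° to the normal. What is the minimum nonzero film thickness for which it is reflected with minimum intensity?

Ray reflecting at the top interface goes from n = 1.54 toward n = 1.66: a half-wave phase shift.
Bottom surface (1.66 → 1.19): reflection off a lower-index medium gives no phase shift.
Exactly one π shift → a net half-wave offset.
With one net inversion, destructive interference in reflection requires 2 n t cos θ_r = m λ.
Snell's law: 1.54 sin 31.0° = 1.66 sin θ_r → sin θ_r = 0.478, cos θ_r = 0.878.
Minimum nonzero at m = 1: t = λ / (2 n cos θ_r) = 471 / (2 × 1.66 × 0.878) = 161 nm.

161 nm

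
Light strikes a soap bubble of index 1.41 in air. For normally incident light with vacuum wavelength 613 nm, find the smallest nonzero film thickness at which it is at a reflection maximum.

109 nm

Top surface (1.0 → 1.41): reflection off a higher-index medium gives a half-wave phase shift.
Ray reflecting at the bottom interface goes from n = 1.41 toward n = 1.0: no phase shift.
Exactly one π shift → a net half-wave offset.
So the condition for constructive reflection is 2 n t = (m + ½) λ.
Minimum at m = 0: t = λ / (4 n) = 613 / (4 × 1.41) = 109 nm.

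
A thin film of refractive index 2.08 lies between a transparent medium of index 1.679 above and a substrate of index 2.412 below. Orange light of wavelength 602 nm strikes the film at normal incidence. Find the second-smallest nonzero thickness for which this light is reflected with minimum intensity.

217 nm

Top surface (1.679 → 2.08): reflection off a higher-index medium gives a half-wave phase shift.
Bottom surface (2.08 → 2.412): reflection off a higher-index medium gives a half-wave phase shift.
Net: no relative phase inversion (both shifts match).
For minimum reflection here: 2 n t = (m + ½) λ.
The second-smallest nonzero thickness corresponds to m = 1: t = (m + ½) λ / (2 n) = 1.50 × 602 / (2 × 2.08) = 217 nm.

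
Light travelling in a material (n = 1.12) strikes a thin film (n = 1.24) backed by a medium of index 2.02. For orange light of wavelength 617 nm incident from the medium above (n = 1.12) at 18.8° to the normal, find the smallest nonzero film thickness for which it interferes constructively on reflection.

260 nm

At the upper boundary (n = 1.12 to n = 1.24) the reflected ray undergoes a half-wave phase shift.
Ray reflecting at the bottom interface goes from n = 1.24 toward n = 2.02: a half-wave phase shift.
Zero or two π shifts → no net half-wave offset.
With no net inversion, constructive interference in reflection requires 2 n t cos θ_r = m λ.
Snell's law: 1.12 sin 18.8° = 1.24 sin θ_r → sin θ_r = 0.291, cos θ_r = 0.957.
Minimum nonzero at m = 1: t = λ / (2 n cos θ_r) = 617 / (2 × 1.24 × 0.957) = 260 nm.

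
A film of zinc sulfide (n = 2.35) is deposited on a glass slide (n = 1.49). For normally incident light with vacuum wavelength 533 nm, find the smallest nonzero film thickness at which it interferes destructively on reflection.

113 nm

Ray reflecting at the top interface goes from n = 1.0 toward n = 2.35: a half-wave phase shift.
At the lower boundary (n = 2.35 to n = 1.49) the reflected ray undergoes no phase shift.
The two reflections differ by half a wavelength.
So the condition for destructive reflection is 2 n t = m λ.
Minimum nonzero at m = 1: t = λ / (2 n) = 533 / (2 × 2.35) = 113 nm.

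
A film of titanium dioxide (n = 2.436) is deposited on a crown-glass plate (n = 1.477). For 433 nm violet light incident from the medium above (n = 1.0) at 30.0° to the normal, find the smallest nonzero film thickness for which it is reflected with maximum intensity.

45.4 nm

Top surface (1.0 → 2.436): reflection off a higher-index medium gives a half-wave phase shift.
Ray reflecting at the bottom interface goes from n = 2.436 toward n = 1.477: no phase shift.
Net: one phase inversion between the two reflected rays.
For strong reflection here: 2 n t cos θ_r = (m + ½) λ.
Snell's law: 1.0 sin 30.0° = 2.436 sin θ_r → sin θ_r = 0.205, cos θ_r = 0.979.
Minimum at m = 0: t = λ / (4 n cos θ_r) = 433 / (4 × 2.436 × 0.979) = 45.4 nm.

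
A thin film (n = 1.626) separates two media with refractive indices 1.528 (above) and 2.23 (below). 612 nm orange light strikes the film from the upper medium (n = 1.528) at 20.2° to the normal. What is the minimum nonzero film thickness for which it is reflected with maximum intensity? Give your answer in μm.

0.199 μm

Top surface (1.528 → 1.626): reflection off a higher-index medium gives a half-wave phase shift.
Bottom surface (1.626 → 2.23): reflection off a higher-index medium gives a half-wave phase shift.
Zero or two π shifts → no net half-wave offset.
So the condition for constructive reflection is 2 n t cos θ_r = m λ.
Snell's law: 1.528 sin 20.2° = 1.626 sin θ_r → sin θ_r = 0.324, cos θ_r = 0.946.
Minimum nonzero at m = 1: t = λ / (2 n cos θ_r) = 612 / (2 × 1.626 × 0.946) = 199 nm.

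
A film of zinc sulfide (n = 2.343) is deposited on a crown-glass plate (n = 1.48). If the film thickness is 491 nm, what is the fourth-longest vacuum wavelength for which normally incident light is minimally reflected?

575 nm

Top surface (1.0 → 2.343): reflection off a higher-index medium gives a half-wave phase shift.
Bottom surface (2.343 → 1.48): reflection off a lower-index medium gives no phase shift.
The two reflections differ by half a wavelength.
With one net inversion, destructive interference in reflection requires 2 n t = m λ.
λ = 2 n t / m. The fourth-longest wavelength is m = 4: λ = 2 × 2.343 × 491 / 4.00 = 575 nm.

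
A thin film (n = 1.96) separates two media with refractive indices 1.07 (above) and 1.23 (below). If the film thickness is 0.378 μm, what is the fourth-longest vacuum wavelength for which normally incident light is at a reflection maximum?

Ray reflecting at the top interface goes from n = 1.07 toward n = 1.96: a half-wave phase shift.
Bottom surface (1.96 → 1.23): reflection off a lower-index medium gives no phase shift.
Net: one phase inversion between the two reflected rays.
So the condition for constructive reflection is 2 n t = (m + ½) λ.
λ = 2 n t / (m + ½). The fourth-longest wavelength is m = 3: λ = 2 × 1.96 × 378 / 3.50 = 423 nm.

423 nm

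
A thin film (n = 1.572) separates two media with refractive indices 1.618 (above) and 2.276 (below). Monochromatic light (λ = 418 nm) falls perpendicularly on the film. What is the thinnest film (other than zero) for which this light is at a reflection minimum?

Ray reflecting at the top interface goes from n = 1.618 toward n = 1.572: no phase shift.
Bottom surface (1.572 → 2.276): reflection off a higher-index medium gives a half-wave phase shift.
Net: one phase inversion between the two reflected rays.
For dark reflection here: 2 n t = m λ.
Minimum nonzero at m = 1: t = λ / (2 n) = 418 / (2 × 1.572) = 133 nm.

133 nm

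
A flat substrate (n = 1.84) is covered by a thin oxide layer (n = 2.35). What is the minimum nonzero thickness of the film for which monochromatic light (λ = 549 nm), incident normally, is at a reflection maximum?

58.4 nm

Top surface (1.0 → 2.35): reflection off a higher-index medium gives a half-wave phase shift.
Ray reflecting at the bottom interface goes from n = 2.35 toward n = 1.84: no phase shift.
Net: one phase inversion between the two reflected rays.
So the condition for constructive reflection is 2 n t = (m + ½) λ.
Minimum at m = 0: t = λ / (4 n) = 549 / (4 × 2.35) = 58.4 nm.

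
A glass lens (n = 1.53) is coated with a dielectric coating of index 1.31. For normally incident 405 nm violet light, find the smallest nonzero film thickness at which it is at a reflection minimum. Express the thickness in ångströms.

773 Å

At the upper boundary (n = 1.0 to n = 1.31) the reflected ray undergoes a half-wave phase shift.
Bottom surface (1.31 → 1.53): reflection off a higher-index medium gives a half-wave phase shift.
Zero or two π shifts → no net half-wave offset.
For weak reflection here: 2 n t = (m + ½) λ.
Minimum at m = 0: t = λ / (4 n) = 405 / (4 × 1.31) = 77.3 nm.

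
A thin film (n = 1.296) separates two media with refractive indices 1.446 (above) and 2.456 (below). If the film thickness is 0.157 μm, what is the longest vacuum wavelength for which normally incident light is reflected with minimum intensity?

Top surface (1.446 → 1.296): reflection off a lower-index medium gives no phase shift.
Ray reflecting at the bottom interface goes from n = 1.296 toward n = 2.456: a half-wave phase shift.
Exactly one π shift → a net half-wave offset.
With one net inversion, destructive interference in reflection requires 2 n t = m λ.
λ = 2 n t / m. The longest wavelength is m = 1: λ = 2 × 1.296 × 157 / 1.00 = 407 nm.

407 nm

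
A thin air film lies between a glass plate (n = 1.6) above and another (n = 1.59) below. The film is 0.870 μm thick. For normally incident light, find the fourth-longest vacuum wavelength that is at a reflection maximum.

Top surface (1.6 → 1.0): reflection off a lower-index medium gives no phase shift.
At the lower boundary (n = 1.0 to n = 1.59) the reflected ray undergoes a half-wave phase shift.
The two reflections differ by half a wavelength.
With one net inversion, constructive interference in reflection requires 2 n t = (m + ½) λ.
λ = 2 n t / (m + ½). The fourth-longest wavelength is m = 3: λ = 2 × 1.0 × 870 / 3.50 = 497 nm.

497 nm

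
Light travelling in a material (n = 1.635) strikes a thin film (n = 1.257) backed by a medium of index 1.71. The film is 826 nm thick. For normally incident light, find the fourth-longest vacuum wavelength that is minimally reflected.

519 nm

At the upper boundary (n = 1.635 to n = 1.257) the reflected ray undergoes no phase shift.
Bottom surface (1.257 → 1.71): reflection off a higher-index medium gives a half-wave phase shift.
The two reflections differ by half a wavelength.
So the condition for destructive reflection is 2 n t = m λ.
λ = 2 n t / m. The fourth-longest wavelength is m = 4: λ = 2 × 1.257 × 826 / 4.00 = 519 nm.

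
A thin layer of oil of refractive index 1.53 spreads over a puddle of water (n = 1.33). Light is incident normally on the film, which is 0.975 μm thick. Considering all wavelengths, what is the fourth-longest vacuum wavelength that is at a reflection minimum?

Ray reflecting at the top interface goes from n = 1.0 toward n = 1.53: a half-wave phase shift.
Bottom surface (1.53 → 1.33): reflection off a lower-index medium gives no phase shift.
The two reflections differ by half a wavelength.
With one net inversion, destructive interference in reflection requires 2 n t = m λ.
λ = 2 n t / m. The fourth-longest wavelength is m = 4: λ = 2 × 1.53 × 975 / 4.00 = 746 nm.

746 nm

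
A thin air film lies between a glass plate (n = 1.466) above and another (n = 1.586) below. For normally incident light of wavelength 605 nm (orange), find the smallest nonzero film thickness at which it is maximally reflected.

151 nm

Top surface (1.466 → 1.0): reflection off a lower-index medium gives no phase shift.
Ray reflecting at the bottom interface goes from n = 1.0 toward n = 1.586: a half-wave phase shift.
Net: one phase inversion between the two reflected rays.
So the condition for constructive reflection is 2 n t = (m + ½) λ.
Minimum at m = 0: t = λ / (4 n) = 605 / (4 × 1.0) = 151 nm.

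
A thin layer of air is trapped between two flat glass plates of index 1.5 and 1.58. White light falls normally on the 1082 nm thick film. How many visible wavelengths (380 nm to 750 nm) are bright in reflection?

3

Ray reflecting at the top interface goes from n = 1.5 toward n = 1.0: no phase shift.
At the lower boundary (n = 1.0 to n = 1.58) the reflected ray undergoes a half-wave phase shift.
Exactly one π shift → a net half-wave offset.
With one net inversion, constructive interference in reflection requires 2 n t = (m + ½) λ.
λ = 2 n t / (m + ½) = 2164 / (m + ½) nm.
m=2: 866 nm (IR); m=3: 618 nm (visible); m=4: 481 nm (visible); m=5: 393 nm (visible); m=6: 333 nm (UV).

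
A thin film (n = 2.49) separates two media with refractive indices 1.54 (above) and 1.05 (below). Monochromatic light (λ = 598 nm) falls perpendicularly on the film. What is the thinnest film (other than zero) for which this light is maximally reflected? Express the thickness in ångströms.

Ray reflecting at the top interface goes from n = 1.54 toward n = 2.49: a half-wave phase shift.
Ray reflecting at the bottom interface goes from n = 2.49 toward n = 1.05: no phase shift.
Net: one phase inversion between the two reflected rays.
So the condition for constructive reflection is 2 n t = (m + ½) λ.
Minimum at m = 0: t = λ / (4 n) = 598 / (4 × 2.49) = 60.0 nm.

600 Å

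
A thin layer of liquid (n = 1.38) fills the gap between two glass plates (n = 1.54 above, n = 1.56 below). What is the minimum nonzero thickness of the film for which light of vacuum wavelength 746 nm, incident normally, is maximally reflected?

Top surface (1.54 → 1.38): reflection off a lower-index medium gives no phase shift.
At the lower boundary (n = 1.38 to n = 1.56) the reflected ray undergoes a half-wave phase shift.
Exactly one π shift → a net half-wave offset.
For maximum reflection here: 2 n t = (m + ½) λ.
Minimum at m = 0: t = λ / (4 n) = 746 / (4 × 1.38) = 135 nm.

135 nm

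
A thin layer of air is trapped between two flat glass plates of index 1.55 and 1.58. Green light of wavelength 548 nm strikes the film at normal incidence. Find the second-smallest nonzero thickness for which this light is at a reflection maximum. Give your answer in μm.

0.411 μm

At the upper boundary (n = 1.55 to n = 1.0) the reflected ray undergoes no phase shift.
Bottom surface (1.0 → 1.58): reflection off a higher-index medium gives a half-wave phase shift.
Net: one phase inversion between the two reflected rays.
For maximum reflection here: 2 n t = (m + ½) λ.
The second-smallest nonzero thickness corresponds to m = 1: t = (m + ½) λ / (2 n) = 1.50 × 548 / (2 × 1.0) = 411 nm.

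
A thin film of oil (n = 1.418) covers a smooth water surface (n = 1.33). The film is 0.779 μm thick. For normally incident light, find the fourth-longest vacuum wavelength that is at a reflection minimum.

At the upper boundary (n = 1.0 to n = 1.418) the reflected ray undergoes a half-wave phase shift.
Ray reflecting at the bottom interface goes from n = 1.418 toward n = 1.33: no phase shift.
The two reflections differ by half a wavelength.
With one net inversion, destructive interference in reflection requires 2 n t = m λ.
λ = 2 n t / m. The fourth-longest wavelength is m = 4: λ = 2 × 1.418 × 779 / 4.00 = 552 nm.

552 nm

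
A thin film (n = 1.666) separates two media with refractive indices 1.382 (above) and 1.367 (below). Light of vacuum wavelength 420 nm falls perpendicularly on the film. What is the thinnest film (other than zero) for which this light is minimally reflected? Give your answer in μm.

At the upper boundary (n = 1.382 to n = 1.666) the reflected ray undergoes a half-wave phase shift.
Ray reflecting at the bottom interface goes from n = 1.666 toward n = 1.367: no phase shift.
Net: one phase inversion between the two reflected rays.
With one net inversion, destructive interference in reflection requires 2 n t = m λ.
Minimum nonzero at m = 1: t = λ / (2 n) = 420 / (2 × 1.666) = 126 nm.

0.126 μm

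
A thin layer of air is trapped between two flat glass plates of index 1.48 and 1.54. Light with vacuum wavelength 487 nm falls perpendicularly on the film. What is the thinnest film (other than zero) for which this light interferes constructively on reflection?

122 nm

At the upper boundary (n = 1.48 to n = 1.0) the reflected ray undergoes no phase shift.
Bottom surface (1.0 → 1.54): reflection off a higher-index medium gives a half-wave phase shift.
Net: one phase inversion between the two reflected rays.
For strong reflection here: 2 n t = (m + ½) λ.
Minimum at m = 0: t = λ / (4 n) = 487 / (4 × 1.0) = 122 nm.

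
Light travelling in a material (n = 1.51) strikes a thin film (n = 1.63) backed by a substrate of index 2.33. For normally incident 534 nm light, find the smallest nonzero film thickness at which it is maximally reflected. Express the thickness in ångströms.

1638 Å

Ray reflecting at the top interface goes from n = 1.51 toward n = 1.63: a half-wave phase shift.
Ray reflecting at the bottom interface goes from n = 1.63 toward n = 2.33: a half-wave phase shift.
The two reflections carry the same phase change, so no net offset.
For maximum reflection here: 2 n t = m λ.
Minimum nonzero at m = 1: t = λ / (2 n) = 534 / (2 × 1.63) = 164 nm.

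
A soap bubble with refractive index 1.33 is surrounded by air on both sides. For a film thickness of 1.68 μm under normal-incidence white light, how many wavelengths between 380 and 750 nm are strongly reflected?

6

Ray reflecting at the top interface goes from n = 1.0 toward n = 1.33: a half-wave phase shift.
Bottom surface (1.33 → 1.0): reflection off a lower-index medium gives no phase shift.
Exactly one π shift → a net half-wave offset.
With one net inversion, constructive interference in reflection requires 2 n t = (m + ½) λ.
λ = 2 n t / (m + ½) = 4469 / (m + ½) nm.
m=5: 813 nm (IR); m=6: 688 nm (visible); m=7: 596 nm (visible); m=8: 526 nm (visible); m=9: 470 nm (visible); m=10: 426 nm (visible); m=11: 389 nm (visible); m=12: 358 nm (UV).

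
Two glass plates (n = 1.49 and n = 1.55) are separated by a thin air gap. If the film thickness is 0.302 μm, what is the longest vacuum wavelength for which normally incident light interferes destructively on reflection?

604 nm

Top surface (1.49 → 1.0): reflection off a lower-index medium gives no phase shift.
Bottom surface (1.0 → 1.55): reflection off a higher-index medium gives a half-wave phase shift.
Exactly one π shift → a net half-wave offset.
With one net inversion, destructive interference in reflection requires 2 n t = m λ.
λ = 2 n t / m. The longest wavelength is m = 1: λ = 2 × 1.0 × 302 / 1.00 = 604 nm.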